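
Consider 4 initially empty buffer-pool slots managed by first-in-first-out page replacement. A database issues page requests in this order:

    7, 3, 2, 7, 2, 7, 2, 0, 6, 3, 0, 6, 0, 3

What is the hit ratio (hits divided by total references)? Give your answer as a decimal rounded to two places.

7: fault, frames {7}
3: fault, frames {7,3}
2: fault, frames {7,3,2}
7: hit
2: hit
7: hit
2: hit
0: fault, frames {7,3,2,0}
6: fault, evict 7, frames {3,2,0,6}
3: hit
0: hit
6: hit
0: hit
3: hit
Hits: 9 of 14 references → 9/14 = 0.6429.

0.64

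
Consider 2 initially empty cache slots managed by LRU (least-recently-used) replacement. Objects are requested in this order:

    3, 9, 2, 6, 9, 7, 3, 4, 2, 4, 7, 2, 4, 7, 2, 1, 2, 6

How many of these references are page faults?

3: fault, frames [3]
9: fault, frames [3, 9]
2: fault, evict 3, frames [9, 2]
6: fault, evict 9, frames [2, 6]
9: fault, evict 2, frames [6, 9]
7: fault, evict 6, frames [9, 7]
3: fault, evict 9, frames [7, 3]
4: fault, evict 7, frames [3, 4]
2: fault, evict 3, frames [4, 2]
4: hit
7: fault, evict 2, frames [4, 7]
2: fault, evict 4, frames [7, 2]
4: fault, evict 7, frames [2, 4]
7: fault, evict 2, frames [4, 7]
2: fault, evict 4, frames [7, 2]
1: fault, evict 7, frames [2, 1]
2: hit
6: fault, evict 1, frames [2, 6]
Page faults: 16.

16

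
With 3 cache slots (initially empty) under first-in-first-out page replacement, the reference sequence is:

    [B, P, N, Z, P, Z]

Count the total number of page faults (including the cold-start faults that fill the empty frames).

4

B → miss, frames (B)
P → miss, frames (B P)
N → miss, frames (B P N)
Z → miss, evict B, frames (P N Z)
P → hit
Z → hit
Page faults: 4.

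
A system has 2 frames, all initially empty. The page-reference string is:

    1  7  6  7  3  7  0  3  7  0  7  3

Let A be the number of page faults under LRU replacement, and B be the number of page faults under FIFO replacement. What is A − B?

-1

Under LRU: F F F . F . F F F F . F → 9 faults.
Under FIFO: F F F . F F F F F F . F → 10 faults.
A − B = 9 − 10 = -1.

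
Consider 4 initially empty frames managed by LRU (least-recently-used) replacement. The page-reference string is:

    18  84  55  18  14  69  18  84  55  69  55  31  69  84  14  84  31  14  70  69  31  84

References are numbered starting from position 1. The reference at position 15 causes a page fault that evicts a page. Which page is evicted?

pos 1: 18 → fault, frames {18}
pos 2: 84 → fault, frames {18,84}
pos 3: 55 → fault, frames {18,84,55}
pos 4: 18 → hit
pos 5: 14 → fault, frames {84,55,18,14}
pos 6: 69 → fault, evict 84, frames {55,18,14,69}
pos 7: 18 → hit
pos 8: 84 → fault, evict 55, frames {14,69,18,84}
pos 9: 55 → fault, evict 14, frames {69,18,84,55}
pos 10: 69 → hit
pos 11: 55 → hit
pos 12: 31 → fault, evict 18, frames {84,69,55,31}
pos 13: 69 → hit
pos 14: 84 → hit
pos 15: 14 → fault, evict 55, frames {31,69,84,14}
At position 15, page 55 is evicted.

55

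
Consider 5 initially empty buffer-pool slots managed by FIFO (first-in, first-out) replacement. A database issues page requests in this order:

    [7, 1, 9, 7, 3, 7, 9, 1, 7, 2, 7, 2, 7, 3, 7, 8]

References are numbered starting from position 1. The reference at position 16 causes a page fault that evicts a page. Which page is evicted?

pos 1: 7 -> miss, frames {7}
pos 2: 1 -> miss, frames {7,1}
pos 3: 9 -> miss, frames {7,1,9}
pos 4: 7 -> hit
pos 5: 3 -> miss, frames {7,1,9,3}
pos 6: 7 -> hit
pos 7: 9 -> hit
pos 8: 1 -> hit
pos 9: 7 -> hit
pos 10: 2 -> miss, frames {7,1,9,3,2}
pos 11: 7 -> hit
pos 12: 2 -> hit
pos 13: 7 -> hit
pos 14: 3 -> hit
pos 15: 7 -> hit
pos 16: 8 -> miss, evict 7, frames {1,9,3,2,8}
At position 16, page 7 is evicted.

7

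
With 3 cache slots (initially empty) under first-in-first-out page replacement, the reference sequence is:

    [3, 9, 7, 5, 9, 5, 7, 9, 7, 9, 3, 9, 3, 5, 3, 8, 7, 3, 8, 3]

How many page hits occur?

11

3 → fault, frames [3]
9 → fault, frames [3, 9]
7 → fault, frames [3, 9, 7]
5 → fault, evict 3, frames [9, 7, 5]
9 → hit
5 → hit
7 → hit
9 → hit
7 → hit
9 → hit
3 → fault, evict 9, frames [7, 5, 3]
9 → fault, evict 7, frames [5, 3, 9]
3 → hit
5 → hit
3 → hit
8 → fault, evict 5, frames [3, 9, 8]
7 → fault, evict 3, frames [9, 8, 7]
3 → fault, evict 9, frames [8, 7, 3]
8 → hit
3 → hit
Hits: 11.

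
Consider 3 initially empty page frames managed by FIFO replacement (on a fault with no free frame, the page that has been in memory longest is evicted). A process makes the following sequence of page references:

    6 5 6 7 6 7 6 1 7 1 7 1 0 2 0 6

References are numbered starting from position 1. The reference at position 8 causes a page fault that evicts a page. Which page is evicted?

pos 1: 6 → fault, frames [6]
pos 2: 5 → fault, frames [6, 5]
pos 3: 6 → hit
pos 4: 7 → fault, frames [6, 5, 7]
pos 5: 6 → hit
pos 6: 7 → hit
pos 7: 6 → hit
pos 8: 1 → fault, evict 6, frames [5, 7, 1]
At position 8, page 6 is evicted.

6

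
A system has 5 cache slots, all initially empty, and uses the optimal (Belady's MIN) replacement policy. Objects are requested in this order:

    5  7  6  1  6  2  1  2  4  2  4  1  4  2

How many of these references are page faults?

5 -> miss, frames {5}
7 -> miss, frames {5,7}
6 -> miss, frames {5,7,6}
1 -> miss, frames {5,7,6,1}
6 -> hit
2 -> miss, frames {5,7,6,1,2}
1 -> hit
2 -> hit
4 -> miss, evict 6, frames {5,7,1,2,4}
2 -> hit
4 -> hit
1 -> hit
4 -> hit
2 -> hit
Page faults: 6.

6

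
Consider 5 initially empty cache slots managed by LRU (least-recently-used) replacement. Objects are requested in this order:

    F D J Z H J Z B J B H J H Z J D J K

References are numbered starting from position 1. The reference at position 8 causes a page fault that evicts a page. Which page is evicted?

F

pos 1: F -> miss, frames (F)
pos 2: D -> miss, frames (F D)
pos 3: J -> miss, frames (F D J)
pos 4: Z -> miss, frames (F D J Z)
pos 5: H -> miss, frames (F D J Z H)
pos 6: J -> hit
pos 7: Z -> hit
pos 8: B -> miss, evict F, frames (D H J Z B)
At position 8, page F is evicted.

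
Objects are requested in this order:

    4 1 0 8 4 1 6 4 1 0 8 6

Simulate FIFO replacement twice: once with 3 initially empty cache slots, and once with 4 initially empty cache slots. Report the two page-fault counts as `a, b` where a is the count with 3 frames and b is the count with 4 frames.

3 frames: F F F F F F F . . F F . → 9 faults.
4 frames: F F F F . . F F F F F F → 10 faults.
10 > 9: adding a frame increased faults — Belady's anomaly.

9, 10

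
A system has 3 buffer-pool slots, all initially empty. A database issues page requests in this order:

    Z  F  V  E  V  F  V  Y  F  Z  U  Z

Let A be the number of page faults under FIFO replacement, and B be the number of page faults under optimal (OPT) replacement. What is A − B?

1

Under FIFO: F F F F . . . F F F F . → 8 faults.
Under OPT: F F F F . . . F . F F . → 7 faults.
A − B = 8 − 7 = 1.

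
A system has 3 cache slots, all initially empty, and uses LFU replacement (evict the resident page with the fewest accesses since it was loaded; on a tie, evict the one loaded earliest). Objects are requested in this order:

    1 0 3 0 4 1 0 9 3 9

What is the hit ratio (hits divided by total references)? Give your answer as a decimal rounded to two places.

1 -> fault, frames (1)
0 -> fault, frames (1 0)
3 -> fault, frames (1 0 3)
0 -> hit
4 -> fault, evict 1, frames (0 3 4)
1 -> fault, evict 3, frames (0 4 1)
0 -> hit
9 -> fault, evict 4, frames (0 1 9)
3 -> fault, evict 1, frames (0 9 3)
9 -> hit
Hits: 3 of 10 references → 3/10 = 0.3000.

0.30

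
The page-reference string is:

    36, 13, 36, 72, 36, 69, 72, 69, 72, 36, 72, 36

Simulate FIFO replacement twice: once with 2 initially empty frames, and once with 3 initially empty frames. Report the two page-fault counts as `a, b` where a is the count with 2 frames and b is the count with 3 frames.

2 frames: F F . F F F F . . F . . → 7 faults.
3 frames: F F . F . F . . . F . . → 5 faults.
5 < 7: adding a frame reduced faults, as is typical.

7, 5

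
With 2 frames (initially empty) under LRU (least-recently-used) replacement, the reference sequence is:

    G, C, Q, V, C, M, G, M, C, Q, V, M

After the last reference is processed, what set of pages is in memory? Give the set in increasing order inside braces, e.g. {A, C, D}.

G -> fault, frames {G}
C -> fault, frames {G,C}
Q -> fault, evict G, frames {C,Q}
V -> fault, evict C, frames {Q,V}
C -> fault, evict Q, frames {V,C}
M -> fault, evict V, frames {C,M}
G -> fault, evict C, frames {M,G}
M -> hit
C -> fault, evict G, frames {M,C}
Q -> fault, evict M, frames {C,Q}
V -> fault, evict C, frames {Q,V}
M -> fault, evict Q, frames {V,M}

{M, V}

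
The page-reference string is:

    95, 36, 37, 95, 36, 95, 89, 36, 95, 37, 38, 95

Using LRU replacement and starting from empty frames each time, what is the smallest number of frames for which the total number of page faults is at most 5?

f=1: 12 faults
f=2: 11 faults
f=3: 6 faults
f=4: 5 faults
f=5: 5 faults
Smallest f with faults ≤ 5 is 4.

4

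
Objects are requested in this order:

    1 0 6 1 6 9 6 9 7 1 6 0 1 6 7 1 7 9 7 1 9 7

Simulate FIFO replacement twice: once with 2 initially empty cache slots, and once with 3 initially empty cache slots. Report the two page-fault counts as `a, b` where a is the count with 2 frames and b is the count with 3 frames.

2 frames: F F F F . F F . F F F F F F F F . F F F F F → 19 faults.
3 frames: F F F . . F . . F F F F . . F F . F . . . . → 11 faults.
11 < 19: adding a frame reduced faults, as is typical.

19, 11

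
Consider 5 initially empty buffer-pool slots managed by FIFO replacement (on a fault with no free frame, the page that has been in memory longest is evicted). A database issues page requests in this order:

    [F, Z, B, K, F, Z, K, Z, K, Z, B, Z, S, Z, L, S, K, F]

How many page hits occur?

11

F → fault, frames {F}
Z → fault, frames {F,Z}
B → fault, frames {F,Z,B}
K → fault, frames {F,Z,B,K}
F → hit
Z → hit
K → hit
Z → hit
K → hit
Z → hit
B → hit
Z → hit
S → fault, frames {F,Z,B,K,S}
Z → hit
L → fault, evict F, frames {Z,B,K,S,L}
S → hit
K → hit
F → fault, evict Z, frames {B,K,S,L,F}
Hits: 11.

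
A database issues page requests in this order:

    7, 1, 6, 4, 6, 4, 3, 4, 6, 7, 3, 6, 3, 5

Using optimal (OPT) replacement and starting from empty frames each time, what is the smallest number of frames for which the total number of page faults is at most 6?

4

f=1: 14 faults
f=2: 9 faults
f=3: 7 faults
f=4: 6 faults
f=5: 6 faults
f=6: 6 faults
Smallest f with faults ≤ 6 is 4.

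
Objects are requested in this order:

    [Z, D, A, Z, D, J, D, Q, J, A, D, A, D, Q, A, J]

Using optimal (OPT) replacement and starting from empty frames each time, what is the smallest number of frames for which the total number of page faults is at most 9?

f=1: 16 faults
f=2: 10 faults
f=3: 7 faults
f=4: 5 faults
f=5: 5 faults
Smallest f with faults ≤ 9 is 3.

3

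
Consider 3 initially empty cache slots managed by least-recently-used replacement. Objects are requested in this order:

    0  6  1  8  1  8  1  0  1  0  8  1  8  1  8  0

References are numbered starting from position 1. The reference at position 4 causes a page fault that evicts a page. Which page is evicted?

0

pos 1: 0: fault, frames (0)
pos 2: 6: fault, frames (0 6)
pos 3: 1: fault, frames (0 6 1)
pos 4: 8: fault, evict 0, frames (6 1 8)
At position 4, page 0 is evicted.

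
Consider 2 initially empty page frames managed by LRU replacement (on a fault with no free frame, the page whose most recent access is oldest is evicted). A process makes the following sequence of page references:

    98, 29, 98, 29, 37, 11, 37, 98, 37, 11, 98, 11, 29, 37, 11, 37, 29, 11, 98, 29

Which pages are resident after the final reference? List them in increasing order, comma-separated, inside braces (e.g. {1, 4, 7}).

{29, 98}

98 → fault, frames (98)
29 → fault, frames (98 29)
98 → hit
29 → hit
37 → fault, evict 98, frames (29 37)
11 → fault, evict 29, frames (37 11)
37 → hit
98 → fault, evict 11, frames (37 98)
37 → hit
11 → fault, evict 98, frames (37 11)
98 → fault, evict 37, frames (11 98)
11 → hit
29 → fault, evict 98, frames (11 29)
37 → fault, evict 11, frames (29 37)
11 → fault, evict 29, frames (37 11)
37 → hit
29 → fault, evict 11, frames (37 29)
11 → fault, evict 37, frames (29 11)
98 → fault, evict 29, frames (11 98)
29 → fault, evict 11, frames (98 29)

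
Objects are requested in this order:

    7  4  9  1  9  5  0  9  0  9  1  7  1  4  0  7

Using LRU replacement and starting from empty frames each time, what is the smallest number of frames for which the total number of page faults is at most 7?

6

f=1: 16 faults
f=2: 12 faults
f=3: 11 faults
f=4: 9 faults
f=5: 8 faults
f=6: 6 faults
Smallest f with faults ≤ 7 is 6.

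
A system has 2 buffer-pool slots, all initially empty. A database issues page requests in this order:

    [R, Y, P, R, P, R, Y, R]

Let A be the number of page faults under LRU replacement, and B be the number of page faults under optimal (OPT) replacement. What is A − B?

Under LRU: F F F F . . F . → 5 faults.
Under OPT: F F F . . . F . → 4 faults.
A − B = 5 − 4 = 1.

1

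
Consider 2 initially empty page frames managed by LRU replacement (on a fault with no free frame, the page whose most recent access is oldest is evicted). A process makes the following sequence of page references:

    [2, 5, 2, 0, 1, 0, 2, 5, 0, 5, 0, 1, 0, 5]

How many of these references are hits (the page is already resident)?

2 → miss, frames (2)
5 → miss, frames (2 5)
2 → hit
0 → miss, evict 5, frames (2 0)
1 → miss, evict 2, frames (0 1)
0 → hit
2 → miss, evict 1, frames (0 2)
5 → miss, evict 0, frames (2 5)
0 → miss, evict 2, frames (5 0)
5 → hit
0 → hit
1 → miss, evict 5, frames (0 1)
0 → hit
5 → miss, evict 1, frames (0 5)
Hits: 5.

5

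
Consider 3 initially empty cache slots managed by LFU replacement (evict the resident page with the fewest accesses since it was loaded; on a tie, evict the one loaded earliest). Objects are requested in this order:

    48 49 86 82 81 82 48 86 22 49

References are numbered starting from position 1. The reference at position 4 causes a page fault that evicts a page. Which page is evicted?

48

pos 1: 48: fault, frames (48)
pos 2: 49: fault, frames (48 49)
pos 3: 86: fault, frames (48 49 86)
pos 4: 82: fault, evict 48, frames (49 86 82)
At position 4, page 48 is evicted.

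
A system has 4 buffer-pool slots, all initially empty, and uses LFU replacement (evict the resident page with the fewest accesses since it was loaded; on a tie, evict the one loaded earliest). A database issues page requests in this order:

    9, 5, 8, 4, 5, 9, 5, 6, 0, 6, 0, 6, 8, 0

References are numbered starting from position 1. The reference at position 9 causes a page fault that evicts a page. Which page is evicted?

pos 1: 9: fault, frames [9]
pos 2: 5: fault, frames [9, 5]
pos 3: 8: fault, frames [9, 5, 8]
pos 4: 4: fault, frames [9, 5, 8, 4]
pos 5: 5: hit
pos 6: 9: hit
pos 7: 5: hit
pos 8: 6: fault, evict 8, frames [9, 5, 4, 6]
pos 9: 0: fault, evict 4, frames [9, 5, 6, 0]
At position 9, page 4 is evicted.

4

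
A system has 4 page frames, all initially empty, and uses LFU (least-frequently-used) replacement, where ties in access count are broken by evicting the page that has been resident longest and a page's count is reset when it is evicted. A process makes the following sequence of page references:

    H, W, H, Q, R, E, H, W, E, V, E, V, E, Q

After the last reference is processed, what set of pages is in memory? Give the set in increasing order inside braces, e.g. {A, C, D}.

{E, H, Q, V}

H → fault, frames (H)
W → fault, frames (H W)
H → hit
Q → fault, frames (H W Q)
R → fault, frames (H W Q R)
E → fault, evict W, frames (H Q R E)
H → hit
W → fault, evict Q, frames (H R E W)
E → hit
V → fault, evict R, frames (H E W V)
E → hit
V → hit
E → hit
Q → fault, evict W, frames (H E V Q)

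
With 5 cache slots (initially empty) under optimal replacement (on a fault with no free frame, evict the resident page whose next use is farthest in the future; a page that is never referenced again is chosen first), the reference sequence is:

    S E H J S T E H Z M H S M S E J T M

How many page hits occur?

10

S → miss, frames [S]
E → miss, frames [S, E]
H → miss, frames [S, E, H]
J → miss, frames [S, E, H, J]
S → hit
T → miss, frames [S, E, H, J, T]
E → hit
H → hit
Z → miss, evict T, frames [S, E, H, J, Z]
M → miss, evict Z, frames [S, E, H, J, M]
H → hit
S → hit
M → hit
S → hit
E → hit
J → hit
T → miss, evict J, frames [S, E, H, M, T]
M → hit
Hits: 10.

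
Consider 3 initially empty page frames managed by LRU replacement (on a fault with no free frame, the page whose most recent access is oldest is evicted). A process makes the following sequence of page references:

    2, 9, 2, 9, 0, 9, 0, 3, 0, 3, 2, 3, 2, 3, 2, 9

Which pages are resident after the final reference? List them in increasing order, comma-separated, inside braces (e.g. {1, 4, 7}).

{2, 3, 9}

2 -> fault, frames (2)
9 -> fault, frames (2 9)
2 -> hit
9 -> hit
0 -> fault, frames (2 9 0)
9 -> hit
0 -> hit
3 -> fault, evict 2, frames (9 0 3)
0 -> hit
3 -> hit
2 -> fault, evict 9, frames (0 3 2)
3 -> hit
2 -> hit
3 -> hit
2 -> hit
9 -> fault, evict 0, frames (3 2 9)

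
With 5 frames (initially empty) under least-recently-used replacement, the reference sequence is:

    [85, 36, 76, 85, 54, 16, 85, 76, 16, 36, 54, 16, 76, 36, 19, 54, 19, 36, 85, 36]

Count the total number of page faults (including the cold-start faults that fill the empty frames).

7

85 → fault, frames (85)
36 → fault, frames (85 36)
76 → fault, frames (85 36 76)
85 → hit
54 → fault, frames (36 76 85 54)
16 → fault, frames (36 76 85 54 16)
85 → hit
76 → hit
16 → hit
36 → hit
54 → hit
16 → hit
76 → hit
36 → hit
19 → fault, evict 85, frames (54 16 76 36 19)
54 → hit
19 → hit
36 → hit
85 → fault, evict 16, frames (76 54 19 36 85)
36 → hit
Page faults: 7.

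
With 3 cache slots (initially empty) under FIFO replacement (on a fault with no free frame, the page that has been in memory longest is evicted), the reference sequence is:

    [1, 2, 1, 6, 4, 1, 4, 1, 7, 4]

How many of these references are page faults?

6

1 → miss, frames (1)
2 → miss, frames (1 2)
1 → hit
6 → miss, frames (1 2 6)
4 → miss, evict 1, frames (2 6 4)
1 → miss, evict 2, frames (6 4 1)
4 → hit
1 → hit
7 → miss, evict 6, frames (4 1 7)
4 → hit
Page faults: 6.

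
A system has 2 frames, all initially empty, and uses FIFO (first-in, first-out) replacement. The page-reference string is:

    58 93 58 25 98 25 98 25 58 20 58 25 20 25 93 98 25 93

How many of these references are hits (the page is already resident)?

7

58 -> miss, frames (58)
93 -> miss, frames (58 93)
58 -> hit
25 -> miss, evict 58, frames (93 25)
98 -> miss, evict 93, frames (25 98)
25 -> hit
98 -> hit
25 -> hit
58 -> miss, evict 25, frames (98 58)
20 -> miss, evict 98, frames (58 20)
58 -> hit
25 -> miss, evict 58, frames (20 25)
20 -> hit
25 -> hit
93 -> miss, evict 20, frames (25 93)
98 -> miss, evict 25, frames (93 98)
25 -> miss, evict 93, frames (98 25)
93 -> miss, evict 98, frames (25 93)
Hits: 7.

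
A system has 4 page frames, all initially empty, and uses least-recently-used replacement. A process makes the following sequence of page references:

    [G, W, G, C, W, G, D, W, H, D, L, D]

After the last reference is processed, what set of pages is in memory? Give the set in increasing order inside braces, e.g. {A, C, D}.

G → fault, frames (G)
W → fault, frames (G W)
G → hit
C → fault, frames (W G C)
W → hit
G → hit
D → fault, frames (C W G D)
W → hit
H → fault, evict C, frames (G D W H)
D → hit
L → fault, evict G, frames (W H D L)
D → hit

{D, H, L, W}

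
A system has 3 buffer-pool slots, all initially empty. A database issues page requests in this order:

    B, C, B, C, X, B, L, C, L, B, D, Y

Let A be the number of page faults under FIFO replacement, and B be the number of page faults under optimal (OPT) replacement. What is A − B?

1

Under FIFO: F F . . F . F . . F F F → 7 faults.
Under OPT: F F . . F . F . . . F F → 6 faults.
A − B = 7 − 6 = 1.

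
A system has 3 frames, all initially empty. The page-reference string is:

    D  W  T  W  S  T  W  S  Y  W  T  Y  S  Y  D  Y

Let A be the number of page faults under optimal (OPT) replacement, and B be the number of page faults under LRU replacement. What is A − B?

Under OPT: F F F . F . . . F . . . F . F . → 7 faults.
Under LRU: F F F . F . . . F . F . F . F . → 8 faults.
A − B = 7 − 8 = -1.

-1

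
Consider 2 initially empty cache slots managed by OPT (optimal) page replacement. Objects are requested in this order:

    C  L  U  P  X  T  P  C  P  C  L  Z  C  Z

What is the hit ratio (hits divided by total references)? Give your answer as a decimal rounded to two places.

C -> fault, frames [C]
L -> fault, frames [C, L]
U -> fault, evict L, frames [C, U]
P -> fault, evict U, frames [C, P]
X -> fault, evict C, frames [P, X]
T -> fault, evict X, frames [P, T]
P -> hit
C -> fault, evict T, frames [P, C]
P -> hit
C -> hit
L -> fault, evict P, frames [C, L]
Z -> fault, evict L, frames [C, Z]
C -> hit
Z -> hit
Hits: 5 of 14 references → 5/14 = 0.3571.

0.36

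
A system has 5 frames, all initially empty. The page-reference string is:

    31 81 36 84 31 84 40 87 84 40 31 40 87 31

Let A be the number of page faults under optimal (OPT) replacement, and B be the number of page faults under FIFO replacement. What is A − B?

-1

Under OPT: F F F F . . F F . . . . . . → 6 faults.
Under FIFO: F F F F . . F F . . F . . . → 7 faults.
A − B = 6 − 7 = -1.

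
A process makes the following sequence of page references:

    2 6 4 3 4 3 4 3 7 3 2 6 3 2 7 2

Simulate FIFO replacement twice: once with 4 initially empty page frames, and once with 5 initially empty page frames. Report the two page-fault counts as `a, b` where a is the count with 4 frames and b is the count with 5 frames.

4 frames: F F F F . . . . F . F F . . . . → 7 faults.
5 frames: F F F F . . . . F . . . . . . . → 5 faults.
5 < 7: adding a frame reduced faults, as is typical.

7, 5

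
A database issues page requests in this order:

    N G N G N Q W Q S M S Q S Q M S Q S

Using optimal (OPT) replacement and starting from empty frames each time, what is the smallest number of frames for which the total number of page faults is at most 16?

2

f=1: 18 faults
f=2: 9 faults
f=3: 6 faults
f=4: 6 faults
f=5: 6 faults
f=6: 6 faults
Smallest f with faults ≤ 16 is 2.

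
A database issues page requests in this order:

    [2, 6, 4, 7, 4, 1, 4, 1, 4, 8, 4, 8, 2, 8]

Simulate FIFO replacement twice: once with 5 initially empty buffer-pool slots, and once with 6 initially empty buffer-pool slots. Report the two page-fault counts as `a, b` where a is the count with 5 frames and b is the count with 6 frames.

7, 6

5 frames: F F F F . F . . . F . . F . → 7 faults.
6 frames: F F F F . F . . . F . . . . → 6 faults.
6 < 7: adding a frame reduced faults, as is typical.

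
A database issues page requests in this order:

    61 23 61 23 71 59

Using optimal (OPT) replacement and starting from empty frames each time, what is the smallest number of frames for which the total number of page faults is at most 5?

f=1: 6 faults
f=2: 4 faults
f=3: 4 faults
f=4: 4 faults
Smallest f with faults ≤ 5 is 2.

2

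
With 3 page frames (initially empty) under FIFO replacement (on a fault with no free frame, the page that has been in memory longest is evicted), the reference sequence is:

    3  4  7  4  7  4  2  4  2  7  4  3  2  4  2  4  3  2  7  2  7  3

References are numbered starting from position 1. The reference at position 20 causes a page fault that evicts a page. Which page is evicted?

3

pos 1: 3 -> miss, frames [3]
pos 2: 4 -> miss, frames [3, 4]
pos 3: 7 -> miss, frames [3, 4, 7]
pos 4: 4 -> hit
pos 5: 7 -> hit
pos 6: 4 -> hit
pos 7: 2 -> miss, evict 3, frames [4, 7, 2]
pos 8: 4 -> hit
pos 9: 2 -> hit
pos 10: 7 -> hit
pos 11: 4 -> hit
pos 12: 3 -> miss, evict 4, frames [7, 2, 3]
pos 13: 2 -> hit
pos 14: 4 -> miss, evict 7, frames [2, 3, 4]
pos 15: 2 -> hit
pos 16: 4 -> hit
pos 17: 3 -> hit
pos 18: 2 -> hit
pos 19: 7 -> miss, evict 2, frames [3, 4, 7]
pos 20: 2 -> miss, evict 3, frames [4, 7, 2]
At position 20, page 3 is evicted.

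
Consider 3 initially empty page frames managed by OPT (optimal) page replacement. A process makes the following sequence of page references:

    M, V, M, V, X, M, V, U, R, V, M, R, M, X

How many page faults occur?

6

M: fault, frames {M}
V: fault, frames {M,V}
M: hit
V: hit
X: fault, frames {M,V,X}
M: hit
V: hit
U: fault, evict X, frames {M,V,U}
R: fault, evict U, frames {M,V,R}
V: hit
M: hit
R: hit
M: hit
X: fault, evict R, frames {M,V,X}
Page faults: 6.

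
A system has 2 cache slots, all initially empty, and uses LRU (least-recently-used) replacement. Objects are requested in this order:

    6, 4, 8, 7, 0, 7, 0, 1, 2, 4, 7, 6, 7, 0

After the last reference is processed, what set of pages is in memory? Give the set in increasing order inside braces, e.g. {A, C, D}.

6: fault, frames (6)
4: fault, frames (6 4)
8: fault, evict 6, frames (4 8)
7: fault, evict 4, frames (8 7)
0: fault, evict 8, frames (7 0)
7: hit
0: hit
1: fault, evict 7, frames (0 1)
2: fault, evict 0, frames (1 2)
4: fault, evict 1, frames (2 4)
7: fault, evict 2, frames (4 7)
6: fault, evict 4, frames (7 6)
7: hit
0: fault, evict 6, frames (7 0)

{0, 7}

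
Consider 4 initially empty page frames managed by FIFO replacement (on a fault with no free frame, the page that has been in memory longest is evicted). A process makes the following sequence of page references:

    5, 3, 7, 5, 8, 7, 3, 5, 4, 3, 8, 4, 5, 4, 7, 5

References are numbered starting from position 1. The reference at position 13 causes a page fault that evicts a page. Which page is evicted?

pos 1: 5 → fault, frames [5]
pos 2: 3 → fault, frames [5, 3]
pos 3: 7 → fault, frames [5, 3, 7]
pos 4: 5 → hit
pos 5: 8 → fault, frames [5, 3, 7, 8]
pos 6: 7 → hit
pos 7: 3 → hit
pos 8: 5 → hit
pos 9: 4 → fault, evict 5, frames [3, 7, 8, 4]
pos 10: 3 → hit
pos 11: 8 → hit
pos 12: 4 → hit
pos 13: 5 → fault, evict 3, frames [7, 8, 4, 5]
At position 13, page 3 is evicted.

3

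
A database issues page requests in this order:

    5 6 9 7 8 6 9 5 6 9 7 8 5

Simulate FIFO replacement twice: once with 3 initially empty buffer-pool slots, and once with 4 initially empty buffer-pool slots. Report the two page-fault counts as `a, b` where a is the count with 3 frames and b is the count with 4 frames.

3 frames: F F F F F F F F . . F F . → 10 faults.
4 frames: F F F F F . . F F F F F F → 11 faults.
11 > 10: adding a frame increased faults — Belady's anomaly.

10, 11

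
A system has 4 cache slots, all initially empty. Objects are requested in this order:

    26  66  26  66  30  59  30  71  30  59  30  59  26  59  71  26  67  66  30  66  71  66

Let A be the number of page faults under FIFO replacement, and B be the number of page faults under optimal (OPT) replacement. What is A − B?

Under FIFO: F F . . F F . F . . . . F . . . F F F . F . → 10 faults.
Under OPT: F F . . F F . F . . . . . . . . F F . . . . → 7 faults.
A − B = 10 − 7 = 3.

3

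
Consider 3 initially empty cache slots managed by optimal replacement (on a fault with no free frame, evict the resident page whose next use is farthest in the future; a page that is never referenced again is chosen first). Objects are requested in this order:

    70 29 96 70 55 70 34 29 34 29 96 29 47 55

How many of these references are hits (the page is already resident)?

70 → fault, frames (70)
29 → fault, frames (70 29)
96 → fault, frames (70 29 96)
70 → hit
55 → fault, evict 96, frames (70 29 55)
70 → hit
34 → fault, evict 70, frames (29 55 34)
29 → hit
34 → hit
29 → hit
96 → fault, evict 34, frames (29 55 96)
29 → hit
47 → fault, evict 96, frames (29 55 47)
55 → hit
Hits: 7.

7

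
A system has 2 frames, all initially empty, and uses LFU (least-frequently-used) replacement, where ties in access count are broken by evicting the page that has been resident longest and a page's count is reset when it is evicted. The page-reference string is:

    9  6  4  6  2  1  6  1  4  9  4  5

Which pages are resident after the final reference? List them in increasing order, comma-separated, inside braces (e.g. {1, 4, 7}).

{5, 6}

9 -> fault, frames (9)
6 -> fault, frames (9 6)
4 -> fault, evict 9, frames (6 4)
6 -> hit
2 -> fault, evict 4, frames (6 2)
1 -> fault, evict 2, frames (6 1)
6 -> hit
1 -> hit
4 -> fault, evict 1, frames (6 4)
9 -> fault, evict 4, frames (6 9)
4 -> fault, evict 9, frames (6 4)
5 -> fault, evict 4, frames (6 5)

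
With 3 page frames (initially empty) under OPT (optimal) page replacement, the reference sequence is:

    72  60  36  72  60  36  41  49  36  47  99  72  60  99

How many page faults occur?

72: fault, frames {72}
60: fault, frames {72,60}
36: fault, frames {72,60,36}
72: hit
60: hit
36: hit
41: fault, evict 60, frames {72,36,41}
49: fault, evict 41, frames {72,36,49}
36: hit
47: fault, evict 49, frames {72,36,47}
99: fault, evict 47, frames {72,36,99}
72: hit
60: fault, evict 36, frames {72,99,60}
99: hit
Page faults: 8.

8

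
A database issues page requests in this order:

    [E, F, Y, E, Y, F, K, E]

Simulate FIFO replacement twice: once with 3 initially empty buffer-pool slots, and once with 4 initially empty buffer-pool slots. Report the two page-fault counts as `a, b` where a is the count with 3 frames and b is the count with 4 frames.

5, 4

3 frames: F F F . . . F F → 5 faults.
4 frames: F F F . . . F . → 4 faults.
4 < 5: adding a frame reduced faults, as is typical.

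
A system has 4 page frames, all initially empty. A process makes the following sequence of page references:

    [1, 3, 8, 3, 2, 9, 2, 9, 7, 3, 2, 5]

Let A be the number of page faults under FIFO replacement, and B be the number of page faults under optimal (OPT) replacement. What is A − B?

Under FIFO: F F F . F F . . F F . F → 8 faults.
Under OPT: F F F . F F . . F . . F → 7 faults.
A − B = 8 − 7 = 1.

1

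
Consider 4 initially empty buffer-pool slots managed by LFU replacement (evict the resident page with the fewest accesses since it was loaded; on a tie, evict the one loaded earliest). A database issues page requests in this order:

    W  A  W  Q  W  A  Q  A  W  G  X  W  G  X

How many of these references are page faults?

W: miss, frames [W]
A: miss, frames [W, A]
W: hit
Q: miss, frames [W, A, Q]
W: hit
A: hit
Q: hit
A: hit
W: hit
G: miss, frames [W, A, Q, G]
X: miss, evict G, frames [W, A, Q, X]
W: hit
G: miss, evict X, frames [W, A, Q, G]
X: miss, evict G, frames [W, A, Q, X]
Page faults: 7.

7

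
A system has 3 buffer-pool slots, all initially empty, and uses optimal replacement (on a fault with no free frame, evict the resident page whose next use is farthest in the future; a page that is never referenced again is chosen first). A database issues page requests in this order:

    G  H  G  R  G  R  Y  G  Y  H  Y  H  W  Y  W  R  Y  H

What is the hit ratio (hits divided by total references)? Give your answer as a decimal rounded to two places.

G -> miss, frames (G)
H -> miss, frames (G H)
G -> hit
R -> miss, frames (G H R)
G -> hit
R -> hit
Y -> miss, evict R, frames (G H Y)
G -> hit
Y -> hit
H -> hit
Y -> hit
H -> hit
W -> miss, evict G, frames (H Y W)
Y -> hit
W -> hit
R -> miss, evict W, frames (H Y R)
Y -> hit
H -> hit
Hits: 12 of 18 references → 12/18 = 0.6667.

0.67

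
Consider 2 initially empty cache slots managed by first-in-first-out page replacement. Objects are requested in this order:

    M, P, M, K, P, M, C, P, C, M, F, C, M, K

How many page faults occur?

11

M: miss, frames [M]
P: miss, frames [M, P]
M: hit
K: miss, evict M, frames [P, K]
P: hit
M: miss, evict P, frames [K, M]
C: miss, evict K, frames [M, C]
P: miss, evict M, frames [C, P]
C: hit
M: miss, evict C, frames [P, M]
F: miss, evict P, frames [M, F]
C: miss, evict M, frames [F, C]
M: miss, evict F, frames [C, M]
K: miss, evict C, frames [M, K]
Page faults: 11.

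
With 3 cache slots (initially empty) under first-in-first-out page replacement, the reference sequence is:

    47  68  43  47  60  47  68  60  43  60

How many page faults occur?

47: miss, frames [47]
68: miss, frames [47, 68]
43: miss, frames [47, 68, 43]
47: hit
60: miss, evict 47, frames [68, 43, 60]
47: miss, evict 68, frames [43, 60, 47]
68: miss, evict 43, frames [60, 47, 68]
60: hit
43: miss, evict 60, frames [47, 68, 43]
60: miss, evict 47, frames [68, 43, 60]
Page faults: 8.

8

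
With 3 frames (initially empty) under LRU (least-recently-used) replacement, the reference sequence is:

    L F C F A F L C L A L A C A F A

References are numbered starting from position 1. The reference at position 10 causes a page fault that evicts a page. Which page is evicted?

pos 1: L: fault, frames {L}
pos 2: F: fault, frames {L,F}
pos 3: C: fault, frames {L,F,C}
pos 4: F: hit
pos 5: A: fault, evict L, frames {C,F,A}
pos 6: F: hit
pos 7: L: fault, evict C, frames {A,F,L}
pos 8: C: fault, evict A, frames {F,L,C}
pos 9: L: hit
pos 10: A: fault, evict F, frames {C,L,A}
At position 10, page F is evicted.

F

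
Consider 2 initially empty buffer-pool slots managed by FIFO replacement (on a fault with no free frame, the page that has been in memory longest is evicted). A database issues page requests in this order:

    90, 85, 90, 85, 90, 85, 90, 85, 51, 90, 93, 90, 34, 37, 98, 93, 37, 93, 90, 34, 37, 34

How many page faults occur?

90: fault, frames {90}
85: fault, frames {90,85}
90: hit
85: hit
90: hit
85: hit
90: hit
85: hit
51: fault, evict 90, frames {85,51}
90: fault, evict 85, frames {51,90}
93: fault, evict 51, frames {90,93}
90: hit
34: fault, evict 90, frames {93,34}
37: fault, evict 93, frames {34,37}
98: fault, evict 34, frames {37,98}
93: fault, evict 37, frames {98,93}
37: fault, evict 98, frames {93,37}
93: hit
90: fault, evict 93, frames {37,90}
34: fault, evict 37, frames {90,34}
37: fault, evict 90, frames {34,37}
34: hit
Page faults: 13.

13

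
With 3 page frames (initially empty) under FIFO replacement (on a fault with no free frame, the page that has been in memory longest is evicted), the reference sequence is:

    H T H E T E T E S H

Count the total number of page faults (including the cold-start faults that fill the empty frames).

5

H: miss, frames (H)
T: miss, frames (H T)
H: hit
E: miss, frames (H T E)
T: hit
E: hit
T: hit
E: hit
S: miss, evict H, frames (T E S)
H: miss, evict T, frames (E S H)
Page faults: 5.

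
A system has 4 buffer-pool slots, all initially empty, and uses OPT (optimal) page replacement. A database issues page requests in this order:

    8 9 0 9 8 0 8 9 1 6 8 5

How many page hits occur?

6

8 → miss, frames (8)
9 → miss, frames (8 9)
0 → miss, frames (8 9 0)
9 → hit
8 → hit
0 → hit
8 → hit
9 → hit
1 → miss, frames (8 9 0 1)
6 → miss, evict 1, frames (8 9 0 6)
8 → hit
5 → miss, evict 6, frames (8 9 0 5)
Hits: 6.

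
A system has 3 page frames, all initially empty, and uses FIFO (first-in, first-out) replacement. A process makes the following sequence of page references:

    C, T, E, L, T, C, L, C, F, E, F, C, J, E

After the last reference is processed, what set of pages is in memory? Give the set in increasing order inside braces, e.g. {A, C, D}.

C: fault, frames {C}
T: fault, frames {C,T}
E: fault, frames {C,T,E}
L: fault, evict C, frames {T,E,L}
T: hit
C: fault, evict T, frames {E,L,C}
L: hit
C: hit
F: fault, evict E, frames {L,C,F}
E: fault, evict L, frames {C,F,E}
F: hit
C: hit
J: fault, evict C, frames {F,E,J}
E: hit

{E, F, J}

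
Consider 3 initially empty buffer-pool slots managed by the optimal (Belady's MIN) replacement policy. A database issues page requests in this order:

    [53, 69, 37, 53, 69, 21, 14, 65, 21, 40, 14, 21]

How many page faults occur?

7

53 → miss, frames (53)
69 → miss, frames (53 69)
37 → miss, frames (53 69 37)
53 → hit
69 → hit
21 → miss, evict 37, frames (53 69 21)
14 → miss, evict 69, frames (53 21 14)
65 → miss, evict 53, frames (21 14 65)
21 → hit
40 → miss, evict 65, frames (21 14 40)
14 → hit
21 → hit
Page faults: 7.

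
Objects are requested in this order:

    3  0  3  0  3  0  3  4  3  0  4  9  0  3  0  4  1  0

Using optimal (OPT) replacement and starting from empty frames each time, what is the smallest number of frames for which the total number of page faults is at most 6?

f=1: 18 faults
f=2: 8 faults
f=3: 6 faults
f=4: 5 faults
f=5: 5 faults
Smallest f with faults ≤ 6 is 3.

3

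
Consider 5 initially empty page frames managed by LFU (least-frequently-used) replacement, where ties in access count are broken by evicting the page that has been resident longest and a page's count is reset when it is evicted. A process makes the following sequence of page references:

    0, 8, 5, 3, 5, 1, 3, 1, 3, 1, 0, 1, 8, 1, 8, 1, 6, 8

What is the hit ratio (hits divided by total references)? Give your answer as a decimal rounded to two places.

0 -> fault, frames {0}
8 -> fault, frames {0,8}
5 -> fault, frames {0,8,5}
3 -> fault, frames {0,8,5,3}
5 -> hit
1 -> fault, frames {0,8,5,3,1}
3 -> hit
1 -> hit
3 -> hit
1 -> hit
0 -> hit
1 -> hit
8 -> hit
1 -> hit
8 -> hit
1 -> hit
6 -> fault, evict 0, frames {8,5,3,1,6}
8 -> hit
Hits: 12 of 18 references → 12/18 = 0.6667.

0.67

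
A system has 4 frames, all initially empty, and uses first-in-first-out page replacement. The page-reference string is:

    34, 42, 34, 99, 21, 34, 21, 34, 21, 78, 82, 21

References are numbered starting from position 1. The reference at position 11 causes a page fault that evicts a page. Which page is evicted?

pos 1: 34: fault, frames {34}
pos 2: 42: fault, frames {34,42}
pos 3: 34: hit
pos 4: 99: fault, frames {34,42,99}
pos 5: 21: fault, frames {34,42,99,21}
pos 6: 34: hit
pos 7: 21: hit
pos 8: 34: hit
pos 9: 21: hit
pos 10: 78: fault, evict 34, frames {42,99,21,78}
pos 11: 82: fault, evict 42, frames {99,21,78,82}
At position 11, page 42 is evicted.

42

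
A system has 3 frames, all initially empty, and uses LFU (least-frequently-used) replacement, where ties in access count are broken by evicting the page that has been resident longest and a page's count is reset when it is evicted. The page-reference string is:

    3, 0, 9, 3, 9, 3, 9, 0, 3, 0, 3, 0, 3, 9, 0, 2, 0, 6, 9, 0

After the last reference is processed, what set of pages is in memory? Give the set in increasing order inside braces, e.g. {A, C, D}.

{0, 3, 9}

3: fault, frames {3}
0: fault, frames {3,0}
9: fault, frames {3,0,9}
3: hit
9: hit
3: hit
9: hit
0: hit
3: hit
0: hit
3: hit
0: hit
3: hit
9: hit
0: hit
2: fault, evict 9, frames {3,0,2}
0: hit
6: fault, evict 2, frames {3,0,6}
9: fault, evict 6, frames {3,0,9}
0: hit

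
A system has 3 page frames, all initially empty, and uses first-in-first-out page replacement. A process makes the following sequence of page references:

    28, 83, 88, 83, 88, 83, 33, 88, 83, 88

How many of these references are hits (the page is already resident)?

28: miss, frames {28}
83: miss, frames {28,83}
88: miss, frames {28,83,88}
83: hit
88: hit
83: hit
33: miss, evict 28, frames {83,88,33}
88: hit
83: hit
88: hit
Hits: 6.

6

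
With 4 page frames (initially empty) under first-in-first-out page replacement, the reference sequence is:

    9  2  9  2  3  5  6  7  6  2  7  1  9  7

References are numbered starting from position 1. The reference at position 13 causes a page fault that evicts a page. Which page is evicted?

6

pos 1: 9 -> miss, frames [9]
pos 2: 2 -> miss, frames [9, 2]
pos 3: 9 -> hit
pos 4: 2 -> hit
pos 5: 3 -> miss, frames [9, 2, 3]
pos 6: 5 -> miss, frames [9, 2, 3, 5]
pos 7: 6 -> miss, evict 9, frames [2, 3, 5, 6]
pos 8: 7 -> miss, evict 2, frames [3, 5, 6, 7]
pos 9: 6 -> hit
pos 10: 2 -> miss, evict 3, frames [5, 6, 7, 2]
pos 11: 7 -> hit
pos 12: 1 -> miss, evict 5, frames [6, 7, 2, 1]
pos 13: 9 -> miss, evict 6, frames [7, 2, 1, 9]
At position 13, page 6 is evicted.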